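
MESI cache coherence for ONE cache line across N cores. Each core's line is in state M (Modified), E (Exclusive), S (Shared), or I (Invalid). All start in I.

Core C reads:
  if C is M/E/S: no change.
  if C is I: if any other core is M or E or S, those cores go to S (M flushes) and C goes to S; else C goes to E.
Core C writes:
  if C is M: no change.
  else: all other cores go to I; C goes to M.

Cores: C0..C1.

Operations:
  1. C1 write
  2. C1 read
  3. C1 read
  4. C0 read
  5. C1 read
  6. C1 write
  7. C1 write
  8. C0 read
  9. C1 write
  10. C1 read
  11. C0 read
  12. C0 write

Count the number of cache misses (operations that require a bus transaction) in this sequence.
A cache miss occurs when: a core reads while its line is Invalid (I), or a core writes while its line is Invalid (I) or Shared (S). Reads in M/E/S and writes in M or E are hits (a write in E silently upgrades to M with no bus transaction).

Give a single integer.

Op 1: C1 write [C1 write: invalidate none -> C1=M] -> [I,M] [MISS #1: write from I]
Op 2: C1 read [C1 read: already in M, no change] -> [I,M] [hit: read from M]
Op 3: C1 read [C1 read: already in M, no change] -> [I,M] [hit: read from M]
Op 4: C0 read [C0 read from I: others=['C1=M'] -> C0=S, others downsized to S] -> [S,S] [MISS #2: read from I]
Op 5: C1 read [C1 read: already in S, no change] -> [S,S] [hit: read from S]
Op 6: C1 write [C1 write: invalidate ['C0=S'] -> C1=M] -> [I,M] [MISS #3: write from S]
Op 7: C1 write [C1 write: already M (modified), no change] -> [I,M] [hit: write from M]
Op 8: C0 read [C0 read from I: others=['C1=M'] -> C0=S, others downsized to S] -> [S,S] [MISS #4: read from I]
Op 9: C1 write [C1 write: invalidate ['C0=S'] -> C1=M] -> [I,M] [MISS #5: write from S]
Op 10: C1 read [C1 read: already in M, no change] -> [I,M] [hit: read from M]
Op 11: C0 read [C0 read from I: others=['C1=M'] -> C0=S, others downsized to S] -> [S,S] [MISS #6: read from I]
Op 12: C0 write [C0 write: invalidate ['C1=S'] -> C0=M] -> [M,I] [MISS #7: write from S]

Answer: 7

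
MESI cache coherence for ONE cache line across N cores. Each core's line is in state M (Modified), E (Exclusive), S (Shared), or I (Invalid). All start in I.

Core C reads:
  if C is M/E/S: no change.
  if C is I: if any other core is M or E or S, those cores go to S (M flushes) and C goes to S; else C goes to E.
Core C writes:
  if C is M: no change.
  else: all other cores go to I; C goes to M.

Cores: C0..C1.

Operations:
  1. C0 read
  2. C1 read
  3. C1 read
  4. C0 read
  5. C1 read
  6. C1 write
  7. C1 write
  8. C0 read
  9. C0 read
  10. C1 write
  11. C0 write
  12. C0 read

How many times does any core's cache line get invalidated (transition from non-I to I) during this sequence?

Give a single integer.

Answer: 3

Derivation:
Op 1: C0 read [C0 read from I: no other sharers -> C0=E (exclusive)] -> [E,I] (invalidations this op: 0; running total: 0)
Op 2: C1 read [C1 read from I: others=['C0=E'] -> C1=S, others downsized to S] -> [S,S] (invalidations this op: 0; running total: 0)
Op 3: C1 read [C1 read: already in S, no change] -> [S,S] (invalidations this op: 0; running total: 0)
Op 4: C0 read [C0 read: already in S, no change] -> [S,S] (invalidations this op: 0; running total: 0)
Op 5: C1 read [C1 read: already in S, no change] -> [S,S] (invalidations this op: 0; running total: 0)
Op 6: C1 write [C1 write: invalidate ['C0=S'] -> C1=M] -> [I,M] (invalidations this op: 1; running total: 1)
Op 7: C1 write [C1 write: already M (modified), no change] -> [I,M] (invalidations this op: 0; running total: 1)
Op 8: C0 read [C0 read from I: others=['C1=M'] -> C0=S, others downsized to S] -> [S,S] (invalidations this op: 0; running total: 1)
Op 9: C0 read [C0 read: already in S, no change] -> [S,S] (invalidations this op: 0; running total: 1)
Op 10: C1 write [C1 write: invalidate ['C0=S'] -> C1=M] -> [I,M] (invalidations this op: 1; running total: 2)
Op 11: C0 write [C0 write: invalidate ['C1=M'] -> C0=M] -> [M,I] (invalidations this op: 1; running total: 3)
Op 12: C0 read [C0 read: already in M, no change] -> [M,I] (invalidations this op: 0; running total: 3)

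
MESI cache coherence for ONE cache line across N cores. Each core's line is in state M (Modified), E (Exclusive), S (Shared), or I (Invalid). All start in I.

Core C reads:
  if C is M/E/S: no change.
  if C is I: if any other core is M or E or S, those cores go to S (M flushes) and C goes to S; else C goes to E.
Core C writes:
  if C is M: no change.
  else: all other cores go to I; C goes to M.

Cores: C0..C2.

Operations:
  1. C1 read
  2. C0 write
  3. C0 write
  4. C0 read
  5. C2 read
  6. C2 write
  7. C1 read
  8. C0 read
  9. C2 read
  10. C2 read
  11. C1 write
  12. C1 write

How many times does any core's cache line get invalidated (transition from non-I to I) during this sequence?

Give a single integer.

Answer: 4

Derivation:
Op 1: C1 read [C1 read from I: no other sharers -> C1=E (exclusive)] -> [I,E,I] (invalidations this op: 0; running total: 0)
Op 2: C0 write [C0 write: invalidate ['C1=E'] -> C0=M] -> [M,I,I] (invalidations this op: 1; running total: 1)
Op 3: C0 write [C0 write: already M (modified), no change] -> [M,I,I] (invalidations this op: 0; running total: 1)
Op 4: C0 read [C0 read: already in M, no change] -> [M,I,I] (invalidations this op: 0; running total: 1)
Op 5: C2 read [C2 read from I: others=['C0=M'] -> C2=S, others downsized to S] -> [S,I,S] (invalidations this op: 0; running total: 1)
Op 6: C2 write [C2 write: invalidate ['C0=S'] -> C2=M] -> [I,I,M] (invalidations this op: 1; running total: 2)
Op 7: C1 read [C1 read from I: others=['C2=M'] -> C1=S, others downsized to S] -> [I,S,S] (invalidations this op: 0; running total: 2)
Op 8: C0 read [C0 read from I: others=['C1=S', 'C2=S'] -> C0=S, others downsized to S] -> [S,S,S] (invalidations this op: 0; running total: 2)
Op 9: C2 read [C2 read: already in S, no change] -> [S,S,S] (invalidations this op: 0; running total: 2)
Op 10: C2 read [C2 read: already in S, no change] -> [S,S,S] (invalidations this op: 0; running total: 2)
Op 11: C1 write [C1 write: invalidate ['C0=S', 'C2=S'] -> C1=M] -> [I,M,I] (invalidations this op: 2; running total: 4)
Op 12: C1 write [C1 write: already M (modified), no change] -> [I,M,I] (invalidations this op: 0; running total: 4)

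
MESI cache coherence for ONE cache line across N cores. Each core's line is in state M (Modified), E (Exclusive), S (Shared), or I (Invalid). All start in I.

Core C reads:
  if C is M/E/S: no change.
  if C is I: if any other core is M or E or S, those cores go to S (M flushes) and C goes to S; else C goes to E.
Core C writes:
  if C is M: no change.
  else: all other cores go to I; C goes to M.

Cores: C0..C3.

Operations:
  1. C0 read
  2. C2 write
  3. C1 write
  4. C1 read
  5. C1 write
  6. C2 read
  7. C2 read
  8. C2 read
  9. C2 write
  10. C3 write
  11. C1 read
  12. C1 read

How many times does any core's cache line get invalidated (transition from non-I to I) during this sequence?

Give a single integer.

Op 1: C0 read [C0 read from I: no other sharers -> C0=E (exclusive)] -> [E,I,I,I] (invalidations this op: 0; running total: 0)
Op 2: C2 write [C2 write: invalidate ['C0=E'] -> C2=M] -> [I,I,M,I] (invalidations this op: 1; running total: 1)
Op 3: C1 write [C1 write: invalidate ['C2=M'] -> C1=M] -> [I,M,I,I] (invalidations this op: 1; running total: 2)
Op 4: C1 read [C1 read: already in M, no change] -> [I,M,I,I] (invalidations this op: 0; running total: 2)
Op 5: C1 write [C1 write: already M (modified), no change] -> [I,M,I,I] (invalidations this op: 0; running total: 2)
Op 6: C2 read [C2 read from I: others=['C1=M'] -> C2=S, others downsized to S] -> [I,S,S,I] (invalidations this op: 0; running total: 2)
Op 7: C2 read [C2 read: already in S, no change] -> [I,S,S,I] (invalidations this op: 0; running total: 2)
Op 8: C2 read [C2 read: already in S, no change] -> [I,S,S,I] (invalidations this op: 0; running total: 2)
Op 9: C2 write [C2 write: invalidate ['C1=S'] -> C2=M] -> [I,I,M,I] (invalidations this op: 1; running total: 3)
Op 10: C3 write [C3 write: invalidate ['C2=M'] -> C3=M] -> [I,I,I,M] (invalidations this op: 1; running total: 4)
Op 11: C1 read [C1 read from I: others=['C3=M'] -> C1=S, others downsized to S] -> [I,S,I,S] (invalidations this op: 0; running total: 4)
Op 12: C1 read [C1 read: already in S, no change] -> [I,S,I,S] (invalidations this op: 0; running total: 4)

Answer: 4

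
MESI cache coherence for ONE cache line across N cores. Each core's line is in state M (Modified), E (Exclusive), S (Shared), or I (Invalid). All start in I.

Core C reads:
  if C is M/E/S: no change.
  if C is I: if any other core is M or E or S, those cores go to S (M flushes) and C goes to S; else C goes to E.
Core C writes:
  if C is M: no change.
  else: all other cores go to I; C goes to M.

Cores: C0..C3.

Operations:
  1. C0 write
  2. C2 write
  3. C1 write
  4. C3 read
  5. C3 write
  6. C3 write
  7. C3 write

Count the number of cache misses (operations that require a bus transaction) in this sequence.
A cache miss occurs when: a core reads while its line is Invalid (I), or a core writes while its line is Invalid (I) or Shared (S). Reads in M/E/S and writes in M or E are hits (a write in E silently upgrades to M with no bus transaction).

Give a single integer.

Op 1: C0 write [C0 write: invalidate none -> C0=M] -> [M,I,I,I] [MISS #1: write from I]
Op 2: C2 write [C2 write: invalidate ['C0=M'] -> C2=M] -> [I,I,M,I] [MISS #2: write from I]
Op 3: C1 write [C1 write: invalidate ['C2=M'] -> C1=M] -> [I,M,I,I] [MISS #3: write from I]
Op 4: C3 read [C3 read from I: others=['C1=M'] -> C3=S, others downsized to S] -> [I,S,I,S] [MISS #4: read from I]
Op 5: C3 write [C3 write: invalidate ['C1=S'] -> C3=M] -> [I,I,I,M] [MISS #5: write from S]
Op 6: C3 write [C3 write: already M (modified), no change] -> [I,I,I,M] [hit: write from M]
Op 7: C3 write [C3 write: already M (modified), no change] -> [I,I,I,M] [hit: write from M]

Answer: 5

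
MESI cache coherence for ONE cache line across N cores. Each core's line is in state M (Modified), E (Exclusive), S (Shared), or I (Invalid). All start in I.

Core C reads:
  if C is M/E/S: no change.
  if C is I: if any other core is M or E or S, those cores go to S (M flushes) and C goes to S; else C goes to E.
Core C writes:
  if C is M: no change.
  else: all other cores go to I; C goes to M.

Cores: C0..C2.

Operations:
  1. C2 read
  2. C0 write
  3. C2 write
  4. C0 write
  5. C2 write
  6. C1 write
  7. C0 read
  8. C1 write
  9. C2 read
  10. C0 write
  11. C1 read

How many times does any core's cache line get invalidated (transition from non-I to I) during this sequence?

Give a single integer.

Answer: 8

Derivation:
Op 1: C2 read [C2 read from I: no other sharers -> C2=E (exclusive)] -> [I,I,E] (invalidations this op: 0; running total: 0)
Op 2: C0 write [C0 write: invalidate ['C2=E'] -> C0=M] -> [M,I,I] (invalidations this op: 1; running total: 1)
Op 3: C2 write [C2 write: invalidate ['C0=M'] -> C2=M] -> [I,I,M] (invalidations this op: 1; running total: 2)
Op 4: C0 write [C0 write: invalidate ['C2=M'] -> C0=M] -> [M,I,I] (invalidations this op: 1; running total: 3)
Op 5: C2 write [C2 write: invalidate ['C0=M'] -> C2=M] -> [I,I,M] (invalidations this op: 1; running total: 4)
Op 6: C1 write [C1 write: invalidate ['C2=M'] -> C1=M] -> [I,M,I] (invalidations this op: 1; running total: 5)
Op 7: C0 read [C0 read from I: others=['C1=M'] -> C0=S, others downsized to S] -> [S,S,I] (invalidations this op: 0; running total: 5)
Op 8: C1 write [C1 write: invalidate ['C0=S'] -> C1=M] -> [I,M,I] (invalidations this op: 1; running total: 6)
Op 9: C2 read [C2 read from I: others=['C1=M'] -> C2=S, others downsized to S] -> [I,S,S] (invalidations this op: 0; running total: 6)
Op 10: C0 write [C0 write: invalidate ['C1=S', 'C2=S'] -> C0=M] -> [M,I,I] (invalidations this op: 2; running total: 8)
Op 11: C1 read [C1 read from I: others=['C0=M'] -> C1=S, others downsized to S] -> [S,S,I] (invalidations this op: 0; running total: 8)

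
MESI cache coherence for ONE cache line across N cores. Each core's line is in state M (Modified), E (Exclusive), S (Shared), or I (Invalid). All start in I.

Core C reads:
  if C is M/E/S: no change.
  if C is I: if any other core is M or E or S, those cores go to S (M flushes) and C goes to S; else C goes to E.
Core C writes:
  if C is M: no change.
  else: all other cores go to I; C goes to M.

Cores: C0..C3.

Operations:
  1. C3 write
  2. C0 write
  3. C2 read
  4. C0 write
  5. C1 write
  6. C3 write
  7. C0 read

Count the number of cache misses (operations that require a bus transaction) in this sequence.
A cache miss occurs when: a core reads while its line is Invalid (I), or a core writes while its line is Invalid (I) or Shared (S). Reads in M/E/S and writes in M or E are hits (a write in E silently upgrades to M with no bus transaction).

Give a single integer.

Op 1: C3 write [C3 write: invalidate none -> C3=M] -> [I,I,I,M] [MISS #1: write from I]
Op 2: C0 write [C0 write: invalidate ['C3=M'] -> C0=M] -> [M,I,I,I] [MISS #2: write from I]
Op 3: C2 read [C2 read from I: others=['C0=M'] -> C2=S, others downsized to S] -> [S,I,S,I] [MISS #3: read from I]
Op 4: C0 write [C0 write: invalidate ['C2=S'] -> C0=M] -> [M,I,I,I] [MISS #4: write from S]
Op 5: C1 write [C1 write: invalidate ['C0=M'] -> C1=M] -> [I,M,I,I] [MISS #5: write from I]
Op 6: C3 write [C3 write: invalidate ['C1=M'] -> C3=M] -> [I,I,I,M] [MISS #6: write from I]
Op 7: C0 read [C0 read from I: others=['C3=M'] -> C0=S, others downsized to S] -> [S,I,I,S] [MISS #7: read from I]

Answer: 7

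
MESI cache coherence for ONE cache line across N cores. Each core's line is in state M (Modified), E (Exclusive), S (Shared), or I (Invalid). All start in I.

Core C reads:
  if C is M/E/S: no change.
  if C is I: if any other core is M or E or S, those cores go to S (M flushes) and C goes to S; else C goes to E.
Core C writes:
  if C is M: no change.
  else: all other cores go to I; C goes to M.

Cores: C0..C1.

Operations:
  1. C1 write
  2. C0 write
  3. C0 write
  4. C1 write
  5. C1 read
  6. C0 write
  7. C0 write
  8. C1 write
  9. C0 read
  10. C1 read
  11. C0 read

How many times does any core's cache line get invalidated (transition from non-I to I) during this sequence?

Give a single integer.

Op 1: C1 write [C1 write: invalidate none -> C1=M] -> [I,M] (invalidations this op: 0; running total: 0)
Op 2: C0 write [C0 write: invalidate ['C1=M'] -> C0=M] -> [M,I] (invalidations this op: 1; running total: 1)
Op 3: C0 write [C0 write: already M (modified), no change] -> [M,I] (invalidations this op: 0; running total: 1)
Op 4: C1 write [C1 write: invalidate ['C0=M'] -> C1=M] -> [I,M] (invalidations this op: 1; running total: 2)
Op 5: C1 read [C1 read: already in M, no change] -> [I,M] (invalidations this op: 0; running total: 2)
Op 6: C0 write [C0 write: invalidate ['C1=M'] -> C0=M] -> [M,I] (invalidations this op: 1; running total: 3)
Op 7: C0 write [C0 write: already M (modified), no change] -> [M,I] (invalidations this op: 0; running total: 3)
Op 8: C1 write [C1 write: invalidate ['C0=M'] -> C1=M] -> [I,M] (invalidations this op: 1; running total: 4)
Op 9: C0 read [C0 read from I: others=['C1=M'] -> C0=S, others downsized to S] -> [S,S] (invalidations this op: 0; running total: 4)
Op 10: C1 read [C1 read: already in S, no change] -> [S,S] (invalidations this op: 0; running total: 4)
Op 11: C0 read [C0 read: already in S, no change] -> [S,S] (invalidations this op: 0; running total: 4)

Answer: 4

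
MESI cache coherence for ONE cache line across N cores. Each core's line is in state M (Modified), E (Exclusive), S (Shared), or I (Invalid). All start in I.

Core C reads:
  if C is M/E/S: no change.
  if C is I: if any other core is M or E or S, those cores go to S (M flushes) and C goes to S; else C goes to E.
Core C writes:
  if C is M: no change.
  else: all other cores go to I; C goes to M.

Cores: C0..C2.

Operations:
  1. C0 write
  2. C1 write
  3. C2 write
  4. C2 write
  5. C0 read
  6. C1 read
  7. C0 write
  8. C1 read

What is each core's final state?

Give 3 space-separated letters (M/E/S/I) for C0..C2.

Answer: S S I

Derivation:
Op 1: C0 write [C0 write: invalidate none -> C0=M] -> [M,I,I]
Op 2: C1 write [C1 write: invalidate ['C0=M'] -> C1=M] -> [I,M,I]
Op 3: C2 write [C2 write: invalidate ['C1=M'] -> C2=M] -> [I,I,M]
Op 4: C2 write [C2 write: already M (modified), no change] -> [I,I,M]
Op 5: C0 read [C0 read from I: others=['C2=M'] -> C0=S, others downsized to S] -> [S,I,S]
Op 6: C1 read [C1 read from I: others=['C0=S', 'C2=S'] -> C1=S, others downsized to S] -> [S,S,S]
Op 7: C0 write [C0 write: invalidate ['C1=S', 'C2=S'] -> C0=M] -> [M,I,I]
Op 8: C1 read [C1 read from I: others=['C0=M'] -> C1=S, others downsized to S] -> [S,S,I]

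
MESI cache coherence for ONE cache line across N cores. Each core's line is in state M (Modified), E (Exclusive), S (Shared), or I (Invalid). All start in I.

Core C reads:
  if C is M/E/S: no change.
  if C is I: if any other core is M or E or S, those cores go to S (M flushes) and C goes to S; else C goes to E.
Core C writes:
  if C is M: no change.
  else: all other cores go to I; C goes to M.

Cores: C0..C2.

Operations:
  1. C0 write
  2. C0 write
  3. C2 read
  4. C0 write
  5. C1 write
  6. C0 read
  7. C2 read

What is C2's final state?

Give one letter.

Op 1: C0 write [C0 write: invalidate none -> C0=M] -> [M,I,I]
Op 2: C0 write [C0 write: already M (modified), no change] -> [M,I,I]
Op 3: C2 read [C2 read from I: others=['C0=M'] -> C2=S, others downsized to S] -> [S,I,S]
Op 4: C0 write [C0 write: invalidate ['C2=S'] -> C0=M] -> [M,I,I]
Op 5: C1 write [C1 write: invalidate ['C0=M'] -> C1=M] -> [I,M,I]
Op 6: C0 read [C0 read from I: others=['C1=M'] -> C0=S, others downsized to S] -> [S,S,I]
Op 7: C2 read [C2 read from I: others=['C0=S', 'C1=S'] -> C2=S, others downsized to S] -> [S,S,S]

Answer: S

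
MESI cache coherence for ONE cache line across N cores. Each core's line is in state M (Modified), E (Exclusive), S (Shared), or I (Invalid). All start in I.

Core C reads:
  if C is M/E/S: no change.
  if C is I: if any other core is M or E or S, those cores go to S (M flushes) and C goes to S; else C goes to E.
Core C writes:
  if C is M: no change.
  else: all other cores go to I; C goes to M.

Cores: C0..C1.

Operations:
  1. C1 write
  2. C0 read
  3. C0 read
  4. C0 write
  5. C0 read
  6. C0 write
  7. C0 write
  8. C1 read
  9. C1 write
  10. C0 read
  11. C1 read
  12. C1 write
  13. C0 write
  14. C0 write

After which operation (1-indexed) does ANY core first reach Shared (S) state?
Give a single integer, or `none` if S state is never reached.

Answer: 2

Derivation:
Op 1: C1 write [C1 write: invalidate none -> C1=M] -> [I,M]
Op 2: C0 read [C0 read from I: others=['C1=M'] -> C0=S, others downsized to S] -> [S,S]
  -> First S state at op 2; remaining ops need not be traced.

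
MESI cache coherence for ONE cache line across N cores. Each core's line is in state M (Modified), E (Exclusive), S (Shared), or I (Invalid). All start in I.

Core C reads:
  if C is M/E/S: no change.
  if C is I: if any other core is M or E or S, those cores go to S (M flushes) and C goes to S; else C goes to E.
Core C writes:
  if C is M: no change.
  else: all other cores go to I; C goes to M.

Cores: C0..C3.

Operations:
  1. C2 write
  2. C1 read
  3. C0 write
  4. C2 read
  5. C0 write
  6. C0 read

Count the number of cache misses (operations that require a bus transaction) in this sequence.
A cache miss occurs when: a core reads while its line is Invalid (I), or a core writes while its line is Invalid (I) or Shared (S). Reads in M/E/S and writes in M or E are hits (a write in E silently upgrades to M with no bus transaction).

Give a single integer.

Op 1: C2 write [C2 write: invalidate none -> C2=M] -> [I,I,M,I] [MISS #1: write from I]
Op 2: C1 read [C1 read from I: others=['C2=M'] -> C1=S, others downsized to S] -> [I,S,S,I] [MISS #2: read from I]
Op 3: C0 write [C0 write: invalidate ['C1=S', 'C2=S'] -> C0=M] -> [M,I,I,I] [MISS #3: write from I]
Op 4: C2 read [C2 read from I: others=['C0=M'] -> C2=S, others downsized to S] -> [S,I,S,I] [MISS #4: read from I]
Op 5: C0 write [C0 write: invalidate ['C2=S'] -> C0=M] -> [M,I,I,I] [MISS #5: write from S]
Op 6: C0 read [C0 read: already in M, no change] -> [M,I,I,I] [hit: read from M]

Answer: 5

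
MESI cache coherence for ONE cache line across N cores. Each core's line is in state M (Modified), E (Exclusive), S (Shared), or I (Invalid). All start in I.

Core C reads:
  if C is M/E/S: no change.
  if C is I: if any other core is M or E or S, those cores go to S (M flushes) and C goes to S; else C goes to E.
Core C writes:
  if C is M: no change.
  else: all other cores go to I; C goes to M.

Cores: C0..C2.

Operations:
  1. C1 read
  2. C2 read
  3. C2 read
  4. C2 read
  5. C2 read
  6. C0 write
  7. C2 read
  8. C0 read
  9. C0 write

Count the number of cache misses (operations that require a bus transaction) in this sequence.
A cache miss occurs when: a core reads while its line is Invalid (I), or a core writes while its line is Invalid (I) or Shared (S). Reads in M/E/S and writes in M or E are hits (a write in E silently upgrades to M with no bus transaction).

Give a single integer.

Op 1: C1 read [C1 read from I: no other sharers -> C1=E (exclusive)] -> [I,E,I] [MISS #1: read from I]
Op 2: C2 read [C2 read from I: others=['C1=E'] -> C2=S, others downsized to S] -> [I,S,S] [MISS #2: read from I]
Op 3: C2 read [C2 read: already in S, no change] -> [I,S,S] [hit: read from S]
Op 4: C2 read [C2 read: already in S, no change] -> [I,S,S] [hit: read from S]
Op 5: C2 read [C2 read: already in S, no change] -> [I,S,S] [hit: read from S]
Op 6: C0 write [C0 write: invalidate ['C1=S', 'C2=S'] -> C0=M] -> [M,I,I] [MISS #3: write from I]
Op 7: C2 read [C2 read from I: others=['C0=M'] -> C2=S, others downsized to S] -> [S,I,S] [MISS #4: read from I]
Op 8: C0 read [C0 read: already in S, no change] -> [S,I,S] [hit: read from S]
Op 9: C0 write [C0 write: invalidate ['C2=S'] -> C0=M] -> [M,I,I] [MISS #5: write from S]

Answer: 5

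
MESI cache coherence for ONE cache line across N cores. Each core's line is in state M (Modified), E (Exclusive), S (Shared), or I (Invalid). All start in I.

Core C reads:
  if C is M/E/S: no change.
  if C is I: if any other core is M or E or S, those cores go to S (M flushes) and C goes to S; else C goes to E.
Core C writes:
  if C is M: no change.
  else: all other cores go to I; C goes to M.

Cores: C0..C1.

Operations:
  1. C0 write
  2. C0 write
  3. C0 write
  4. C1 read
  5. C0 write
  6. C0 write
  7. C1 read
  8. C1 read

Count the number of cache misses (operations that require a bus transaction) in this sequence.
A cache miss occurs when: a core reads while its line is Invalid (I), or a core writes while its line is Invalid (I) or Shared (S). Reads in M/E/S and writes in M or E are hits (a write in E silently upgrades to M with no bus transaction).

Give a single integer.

Answer: 4

Derivation:
Op 1: C0 write [C0 write: invalidate none -> C0=M] -> [M,I] [MISS #1: write from I]
Op 2: C0 write [C0 write: already M (modified), no change] -> [M,I] [hit: write from M]
Op 3: C0 write [C0 write: already M (modified), no change] -> [M,I] [hit: write from M]
Op 4: C1 read [C1 read from I: others=['C0=M'] -> C1=S, others downsized to S] -> [S,S] [MISS #2: read from I]
Op 5: C0 write [C0 write: invalidate ['C1=S'] -> C0=M] -> [M,I] [MISS #3: write from S]
Op 6: C0 write [C0 write: already M (modified), no change] -> [M,I] [hit: write from M]
Op 7: C1 read [C1 read from I: others=['C0=M'] -> C1=S, others downsized to S] -> [S,S] [MISS #4: read from I]
Op 8: C1 read [C1 read: already in S, no change] -> [S,S] [hit: read from S]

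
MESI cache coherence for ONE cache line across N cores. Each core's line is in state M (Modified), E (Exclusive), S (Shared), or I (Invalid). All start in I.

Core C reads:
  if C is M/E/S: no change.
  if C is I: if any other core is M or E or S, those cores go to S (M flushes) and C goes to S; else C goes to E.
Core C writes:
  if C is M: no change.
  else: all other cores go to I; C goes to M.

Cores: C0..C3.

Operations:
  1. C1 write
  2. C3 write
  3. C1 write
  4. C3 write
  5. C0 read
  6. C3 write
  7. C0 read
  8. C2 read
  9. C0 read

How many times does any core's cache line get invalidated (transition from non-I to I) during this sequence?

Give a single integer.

Op 1: C1 write [C1 write: invalidate none -> C1=M] -> [I,M,I,I] (invalidations this op: 0; running total: 0)
Op 2: C3 write [C3 write: invalidate ['C1=M'] -> C3=M] -> [I,I,I,M] (invalidations this op: 1; running total: 1)
Op 3: C1 write [C1 write: invalidate ['C3=M'] -> C1=M] -> [I,M,I,I] (invalidations this op: 1; running total: 2)
Op 4: C3 write [C3 write: invalidate ['C1=M'] -> C3=M] -> [I,I,I,M] (invalidations this op: 1; running total: 3)
Op 5: C0 read [C0 read from I: others=['C3=M'] -> C0=S, others downsized to S] -> [S,I,I,S] (invalidations this op: 0; running total: 3)
Op 6: C3 write [C3 write: invalidate ['C0=S'] -> C3=M] -> [I,I,I,M] (invalidations this op: 1; running total: 4)
Op 7: C0 read [C0 read from I: others=['C3=M'] -> C0=S, others downsized to S] -> [S,I,I,S] (invalidations this op: 0; running total: 4)
Op 8: C2 read [C2 read from I: others=['C0=S', 'C3=S'] -> C2=S, others downsized to S] -> [S,I,S,S] (invalidations this op: 0; running total: 4)
Op 9: C0 read [C0 read: already in S, no change] -> [S,I,S,S] (invalidations this op: 0; running total: 4)

Answer: 4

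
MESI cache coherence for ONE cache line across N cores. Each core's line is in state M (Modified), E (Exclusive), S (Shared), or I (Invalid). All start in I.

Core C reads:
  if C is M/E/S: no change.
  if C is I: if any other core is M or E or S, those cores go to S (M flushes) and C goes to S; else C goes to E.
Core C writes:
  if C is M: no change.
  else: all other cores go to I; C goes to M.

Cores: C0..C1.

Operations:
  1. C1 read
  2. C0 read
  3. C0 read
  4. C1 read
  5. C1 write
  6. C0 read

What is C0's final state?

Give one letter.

Op 1: C1 read [C1 read from I: no other sharers -> C1=E (exclusive)] -> [I,E]
Op 2: C0 read [C0 read from I: others=['C1=E'] -> C0=S, others downsized to S] -> [S,S]
Op 3: C0 read [C0 read: already in S, no change] -> [S,S]
Op 4: C1 read [C1 read: already in S, no change] -> [S,S]
Op 5: C1 write [C1 write: invalidate ['C0=S'] -> C1=M] -> [I,M]
Op 6: C0 read [C0 read from I: others=['C1=M'] -> C0=S, others downsized to S] -> [S,S]

Answer: S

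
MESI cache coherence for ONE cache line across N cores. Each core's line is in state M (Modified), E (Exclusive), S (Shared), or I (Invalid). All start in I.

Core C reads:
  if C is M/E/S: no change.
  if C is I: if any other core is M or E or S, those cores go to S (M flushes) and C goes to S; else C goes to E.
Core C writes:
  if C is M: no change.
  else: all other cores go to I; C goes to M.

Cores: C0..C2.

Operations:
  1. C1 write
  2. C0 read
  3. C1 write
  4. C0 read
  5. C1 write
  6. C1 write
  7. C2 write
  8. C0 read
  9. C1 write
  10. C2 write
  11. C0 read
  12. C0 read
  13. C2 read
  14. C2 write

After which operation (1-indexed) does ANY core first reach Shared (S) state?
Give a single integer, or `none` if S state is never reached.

Op 1: C1 write [C1 write: invalidate none -> C1=M] -> [I,M,I]
Op 2: C0 read [C0 read from I: others=['C1=M'] -> C0=S, others downsized to S] -> [S,S,I]
  -> First S state at op 2; remaining ops need not be traced.

Answer: 2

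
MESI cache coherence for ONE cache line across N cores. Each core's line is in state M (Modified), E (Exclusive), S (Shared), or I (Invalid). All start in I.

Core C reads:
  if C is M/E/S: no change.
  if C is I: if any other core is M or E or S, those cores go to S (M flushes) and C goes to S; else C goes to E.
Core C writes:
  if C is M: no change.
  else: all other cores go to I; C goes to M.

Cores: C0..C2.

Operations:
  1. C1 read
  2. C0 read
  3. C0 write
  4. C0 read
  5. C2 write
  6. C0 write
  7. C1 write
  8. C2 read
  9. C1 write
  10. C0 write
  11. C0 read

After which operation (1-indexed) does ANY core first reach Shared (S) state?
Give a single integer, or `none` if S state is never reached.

Op 1: C1 read [C1 read from I: no other sharers -> C1=E (exclusive)] -> [I,E,I]
Op 2: C0 read [C0 read from I: others=['C1=E'] -> C0=S, others downsized to S] -> [S,S,I]
  -> First S state at op 2; remaining ops need not be traced.

Answer: 2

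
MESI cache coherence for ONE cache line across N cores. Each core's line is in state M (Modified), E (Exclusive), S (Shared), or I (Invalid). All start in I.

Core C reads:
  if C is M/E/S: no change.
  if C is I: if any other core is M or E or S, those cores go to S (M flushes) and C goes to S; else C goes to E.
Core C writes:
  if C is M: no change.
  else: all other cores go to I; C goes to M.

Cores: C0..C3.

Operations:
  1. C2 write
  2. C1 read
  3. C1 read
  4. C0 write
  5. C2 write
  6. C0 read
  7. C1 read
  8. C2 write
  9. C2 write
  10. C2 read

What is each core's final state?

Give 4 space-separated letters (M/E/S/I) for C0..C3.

Answer: I I M I

Derivation:
Op 1: C2 write [C2 write: invalidate none -> C2=M] -> [I,I,M,I]
Op 2: C1 read [C1 read from I: others=['C2=M'] -> C1=S, others downsized to S] -> [I,S,S,I]
Op 3: C1 read [C1 read: already in S, no change] -> [I,S,S,I]
Op 4: C0 write [C0 write: invalidate ['C1=S', 'C2=S'] -> C0=M] -> [M,I,I,I]
Op 5: C2 write [C2 write: invalidate ['C0=M'] -> C2=M] -> [I,I,M,I]
Op 6: C0 read [C0 read from I: others=['C2=M'] -> C0=S, others downsized to S] -> [S,I,S,I]
Op 7: C1 read [C1 read from I: others=['C0=S', 'C2=S'] -> C1=S, others downsized to S] -> [S,S,S,I]
Op 8: C2 write [C2 write: invalidate ['C0=S', 'C1=S'] -> C2=M] -> [I,I,M,I]
Op 9: C2 write [C2 write: already M (modified), no change] -> [I,I,M,I]
Op 10: C2 read [C2 read: already in M, no change] -> [I,I,M,I]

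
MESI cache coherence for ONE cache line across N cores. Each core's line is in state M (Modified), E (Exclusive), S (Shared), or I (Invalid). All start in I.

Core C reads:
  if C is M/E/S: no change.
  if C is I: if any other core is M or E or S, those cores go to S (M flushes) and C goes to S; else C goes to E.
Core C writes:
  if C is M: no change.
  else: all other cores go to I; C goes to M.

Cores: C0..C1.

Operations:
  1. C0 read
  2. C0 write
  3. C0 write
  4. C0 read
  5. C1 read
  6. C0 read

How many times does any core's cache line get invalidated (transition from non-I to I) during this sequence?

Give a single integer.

Answer: 0

Derivation:
Op 1: C0 read [C0 read from I: no other sharers -> C0=E (exclusive)] -> [E,I] (invalidations this op: 0; running total: 0)
Op 2: C0 write [C0 write: invalidate none -> C0=M] -> [M,I] (invalidations this op: 0; running total: 0)
Op 3: C0 write [C0 write: already M (modified), no change] -> [M,I] (invalidations this op: 0; running total: 0)
Op 4: C0 read [C0 read: already in M, no change] -> [M,I] (invalidations this op: 0; running total: 0)
Op 5: C1 read [C1 read from I: others=['C0=M'] -> C1=S, others downsized to S] -> [S,S] (invalidations this op: 0; running total: 0)
Op 6: C0 read [C0 read: already in S, no change] -> [S,S] (invalidations this op: 0; running total: 0)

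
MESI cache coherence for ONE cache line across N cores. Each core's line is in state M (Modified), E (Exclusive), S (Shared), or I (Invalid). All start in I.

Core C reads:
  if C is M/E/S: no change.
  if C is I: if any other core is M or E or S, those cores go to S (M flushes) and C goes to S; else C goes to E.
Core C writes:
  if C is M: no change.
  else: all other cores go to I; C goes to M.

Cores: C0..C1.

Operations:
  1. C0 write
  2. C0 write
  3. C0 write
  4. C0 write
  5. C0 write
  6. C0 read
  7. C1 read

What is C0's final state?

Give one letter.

Op 1: C0 write [C0 write: invalidate none -> C0=M] -> [M,I]
Op 2: C0 write [C0 write: already M (modified), no change] -> [M,I]
Op 3: C0 write [C0 write: already M (modified), no change] -> [M,I]
Op 4: C0 write [C0 write: already M (modified), no change] -> [M,I]
Op 5: C0 write [C0 write: already M (modified), no change] -> [M,I]
Op 6: C0 read [C0 read: already in M, no change] -> [M,I]
Op 7: C1 read [C1 read from I: others=['C0=M'] -> C1=S, others downsized to S] -> [S,S]

Answer: S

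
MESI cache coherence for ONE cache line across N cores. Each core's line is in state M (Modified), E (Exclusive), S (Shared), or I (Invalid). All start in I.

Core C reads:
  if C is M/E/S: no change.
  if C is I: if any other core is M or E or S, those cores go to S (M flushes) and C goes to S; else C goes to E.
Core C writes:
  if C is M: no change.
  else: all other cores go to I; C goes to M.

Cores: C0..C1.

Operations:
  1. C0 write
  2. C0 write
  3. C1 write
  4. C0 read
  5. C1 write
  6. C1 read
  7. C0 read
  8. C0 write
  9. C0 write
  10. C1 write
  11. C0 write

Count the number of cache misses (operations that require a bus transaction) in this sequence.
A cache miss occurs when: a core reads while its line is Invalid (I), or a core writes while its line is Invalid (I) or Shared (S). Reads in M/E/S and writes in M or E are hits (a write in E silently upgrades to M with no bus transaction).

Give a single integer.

Answer: 8

Derivation:
Op 1: C0 write [C0 write: invalidate none -> C0=M] -> [M,I] [MISS #1: write from I]
Op 2: C0 write [C0 write: already M (modified), no change] -> [M,I] [hit: write from M]
Op 3: C1 write [C1 write: invalidate ['C0=M'] -> C1=M] -> [I,M] [MISS #2: write from I]
Op 4: C0 read [C0 read from I: others=['C1=M'] -> C0=S, others downsized to S] -> [S,S] [MISS #3: read from I]
Op 5: C1 write [C1 write: invalidate ['C0=S'] -> C1=M] -> [I,M] [MISS #4: write from S]
Op 6: C1 read [C1 read: already in M, no change] -> [I,M] [hit: read from M]
Op 7: C0 read [C0 read from I: others=['C1=M'] -> C0=S, others downsized to S] -> [S,S] [MISS #5: read from I]
Op 8: C0 write [C0 write: invalidate ['C1=S'] -> C0=M] -> [M,I] [MISS #6: write from S]
Op 9: C0 write [C0 write: already M (modified), no change] -> [M,I] [hit: write from M]
Op 10: C1 write [C1 write: invalidate ['C0=M'] -> C1=M] -> [I,M] [MISS #7: write from I]
Op 11: C0 write [C0 write: invalidate ['C1=M'] -> C0=M] -> [M,I] [MISS #8: write from I]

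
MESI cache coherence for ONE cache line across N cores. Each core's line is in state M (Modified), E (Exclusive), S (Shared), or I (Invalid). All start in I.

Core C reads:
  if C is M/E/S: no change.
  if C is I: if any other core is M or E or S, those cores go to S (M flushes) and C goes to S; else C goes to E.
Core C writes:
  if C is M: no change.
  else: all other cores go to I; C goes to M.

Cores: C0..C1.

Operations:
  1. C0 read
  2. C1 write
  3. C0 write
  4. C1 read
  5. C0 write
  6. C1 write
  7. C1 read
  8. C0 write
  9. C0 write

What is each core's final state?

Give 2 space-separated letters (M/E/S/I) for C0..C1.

Op 1: C0 read [C0 read from I: no other sharers -> C0=E (exclusive)] -> [E,I]
Op 2: C1 write [C1 write: invalidate ['C0=E'] -> C1=M] -> [I,M]
Op 3: C0 write [C0 write: invalidate ['C1=M'] -> C0=M] -> [M,I]
Op 4: C1 read [C1 read from I: others=['C0=M'] -> C1=S, others downsized to S] -> [S,S]
Op 5: C0 write [C0 write: invalidate ['C1=S'] -> C0=M] -> [M,I]
Op 6: C1 write [C1 write: invalidate ['C0=M'] -> C1=M] -> [I,M]
Op 7: C1 read [C1 read: already in M, no change] -> [I,M]
Op 8: C0 write [C0 write: invalidate ['C1=M'] -> C0=M] -> [M,I]
Op 9: C0 write [C0 write: already M (modified), no change] -> [M,I]

Answer: M I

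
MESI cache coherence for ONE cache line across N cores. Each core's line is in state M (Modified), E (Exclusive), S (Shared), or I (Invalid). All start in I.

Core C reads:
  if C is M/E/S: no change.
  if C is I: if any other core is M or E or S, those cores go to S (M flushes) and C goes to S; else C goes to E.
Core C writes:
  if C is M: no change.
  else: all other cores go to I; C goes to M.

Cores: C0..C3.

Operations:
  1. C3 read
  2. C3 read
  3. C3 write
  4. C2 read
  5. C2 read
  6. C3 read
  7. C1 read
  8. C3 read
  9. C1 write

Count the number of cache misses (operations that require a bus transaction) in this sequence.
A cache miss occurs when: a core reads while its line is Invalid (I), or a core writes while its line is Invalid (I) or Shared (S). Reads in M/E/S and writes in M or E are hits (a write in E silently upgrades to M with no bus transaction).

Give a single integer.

Op 1: C3 read [C3 read from I: no other sharers -> C3=E (exclusive)] -> [I,I,I,E] [MISS #1: read from I]
Op 2: C3 read [C3 read: already in E, no change] -> [I,I,I,E] [hit: read from E]
Op 3: C3 write [C3 write: invalidate none -> C3=M] -> [I,I,I,M] [hit: write from E is a silent E->M upgrade, no bus transaction]
Op 4: C2 read [C2 read from I: others=['C3=M'] -> C2=S, others downsized to S] -> [I,I,S,S] [MISS #2: read from I]
Op 5: C2 read [C2 read: already in S, no change] -> [I,I,S,S] [hit: read from S]
Op 6: C3 read [C3 read: already in S, no change] -> [I,I,S,S] [hit: read from S]
Op 7: C1 read [C1 read from I: others=['C2=S', 'C3=S'] -> C1=S, others downsized to S] -> [I,S,S,S] [MISS #3: read from I]
Op 8: C3 read [C3 read: already in S, no change] -> [I,S,S,S] [hit: read from S]
Op 9: C1 write [C1 write: invalidate ['C2=S', 'C3=S'] -> C1=M] -> [I,M,I,I] [MISS #4: write from S]

Answer: 4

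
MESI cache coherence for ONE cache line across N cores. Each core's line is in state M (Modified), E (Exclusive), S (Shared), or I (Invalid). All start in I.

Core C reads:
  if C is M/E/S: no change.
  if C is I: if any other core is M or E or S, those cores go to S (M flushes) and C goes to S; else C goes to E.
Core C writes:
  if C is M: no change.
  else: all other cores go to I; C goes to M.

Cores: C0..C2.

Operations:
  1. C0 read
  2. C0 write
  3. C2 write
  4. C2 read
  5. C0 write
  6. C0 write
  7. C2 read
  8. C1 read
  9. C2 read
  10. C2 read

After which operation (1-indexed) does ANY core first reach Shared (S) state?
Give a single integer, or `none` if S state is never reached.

Answer: 7

Derivation:
Op 1: C0 read [C0 read from I: no other sharers -> C0=E (exclusive)] -> [E,I,I]
Op 2: C0 write [C0 write: invalidate none -> C0=M] -> [M,I,I]
Op 3: C2 write [C2 write: invalidate ['C0=M'] -> C2=M] -> [I,I,M]
Op 4: C2 read [C2 read: already in M, no change] -> [I,I,M]
Op 5: C0 write [C0 write: invalidate ['C2=M'] -> C0=M] -> [M,I,I]
Op 6: C0 write [C0 write: already M (modified), no change] -> [M,I,I]
Op 7: C2 read [C2 read from I: others=['C0=M'] -> C2=S, others downsized to S] -> [S,I,S]
  -> First S state at op 7; remaining ops need not be traced.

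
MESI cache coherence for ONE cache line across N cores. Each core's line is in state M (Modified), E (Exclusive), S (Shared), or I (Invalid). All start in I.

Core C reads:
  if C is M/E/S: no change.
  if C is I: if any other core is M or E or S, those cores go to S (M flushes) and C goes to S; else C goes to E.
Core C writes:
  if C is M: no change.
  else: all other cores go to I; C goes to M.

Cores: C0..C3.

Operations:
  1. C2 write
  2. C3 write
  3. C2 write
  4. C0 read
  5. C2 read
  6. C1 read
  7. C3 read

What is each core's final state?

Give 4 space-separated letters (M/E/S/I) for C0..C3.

Answer: S S S S

Derivation:
Op 1: C2 write [C2 write: invalidate none -> C2=M] -> [I,I,M,I]
Op 2: C3 write [C3 write: invalidate ['C2=M'] -> C3=M] -> [I,I,I,M]
Op 3: C2 write [C2 write: invalidate ['C3=M'] -> C2=M] -> [I,I,M,I]
Op 4: C0 read [C0 read from I: others=['C2=M'] -> C0=S, others downsized to S] -> [S,I,S,I]
Op 5: C2 read [C2 read: already in S, no change] -> [S,I,S,I]
Op 6: C1 read [C1 read from I: others=['C0=S', 'C2=S'] -> C1=S, others downsized to S] -> [S,S,S,I]
Op 7: C3 read [C3 read from I: others=['C0=S', 'C1=S', 'C2=S'] -> C3=S, others downsized to S] -> [S,S,S,S]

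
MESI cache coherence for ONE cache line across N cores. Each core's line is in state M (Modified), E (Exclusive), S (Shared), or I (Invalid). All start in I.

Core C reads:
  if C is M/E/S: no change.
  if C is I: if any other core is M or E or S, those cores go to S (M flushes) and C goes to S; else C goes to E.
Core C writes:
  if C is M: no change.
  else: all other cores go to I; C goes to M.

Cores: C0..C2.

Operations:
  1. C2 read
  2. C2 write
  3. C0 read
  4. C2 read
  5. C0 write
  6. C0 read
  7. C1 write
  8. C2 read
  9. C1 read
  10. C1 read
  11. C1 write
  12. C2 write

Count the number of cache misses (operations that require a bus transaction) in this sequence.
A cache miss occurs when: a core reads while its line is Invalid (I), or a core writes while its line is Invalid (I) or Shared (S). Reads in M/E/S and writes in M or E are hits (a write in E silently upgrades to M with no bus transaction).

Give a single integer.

Answer: 7

Derivation:
Op 1: C2 read [C2 read from I: no other sharers -> C2=E (exclusive)] -> [I,I,E] [MISS #1: read from I]
Op 2: C2 write [C2 write: invalidate none -> C2=M] -> [I,I,M] [hit: write from E is a silent E->M upgrade, no bus transaction]
Op 3: C0 read [C0 read from I: others=['C2=M'] -> C0=S, others downsized to S] -> [S,I,S] [MISS #2: read from I]
Op 4: C2 read [C2 read: already in S, no change] -> [S,I,S] [hit: read from S]
Op 5: C0 write [C0 write: invalidate ['C2=S'] -> C0=M] -> [M,I,I] [MISS #3: write from S]
Op 6: C0 read [C0 read: already in M, no change] -> [M,I,I] [hit: read from M]
Op 7: C1 write [C1 write: invalidate ['C0=M'] -> C1=M] -> [I,M,I] [MISS #4: write from I]
Op 8: C2 read [C2 read from I: others=['C1=M'] -> C2=S, others downsized to S] -> [I,S,S] [MISS #5: read from I]
Op 9: C1 read [C1 read: already in S, no change] -> [I,S,S] [hit: read from S]
Op 10: C1 read [C1 read: already in S, no change] -> [I,S,S] [hit: read from S]
Op 11: C1 write [C1 write: invalidate ['C2=S'] -> C1=M] -> [I,M,I] [MISS #6: write from S]
Op 12: C2 write [C2 write: invalidate ['C1=M'] -> C2=M] -> [I,I,M] [MISS #7: write from I]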